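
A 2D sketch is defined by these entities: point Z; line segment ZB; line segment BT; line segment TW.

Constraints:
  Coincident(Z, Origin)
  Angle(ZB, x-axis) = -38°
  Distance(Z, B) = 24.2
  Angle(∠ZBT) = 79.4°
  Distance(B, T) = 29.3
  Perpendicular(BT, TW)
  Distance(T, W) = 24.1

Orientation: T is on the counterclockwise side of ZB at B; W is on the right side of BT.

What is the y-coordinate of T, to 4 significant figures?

11.11

Z is at the origin; ZB runs at -38.0° with length 24.2, so B = 24.2·(cos -38.0°, sin -38.0°) = (19.07, -14.90). ∠ZBT = 79.4°, so BT runs at -38.0° + (180° − 79.4°) = 62.60° from the x-axis; with |BT| = 29.3, T = B + 29.3·(cos 62.60°, sin 62.60°) = (32.55, 11.11). So T.y = 11.11.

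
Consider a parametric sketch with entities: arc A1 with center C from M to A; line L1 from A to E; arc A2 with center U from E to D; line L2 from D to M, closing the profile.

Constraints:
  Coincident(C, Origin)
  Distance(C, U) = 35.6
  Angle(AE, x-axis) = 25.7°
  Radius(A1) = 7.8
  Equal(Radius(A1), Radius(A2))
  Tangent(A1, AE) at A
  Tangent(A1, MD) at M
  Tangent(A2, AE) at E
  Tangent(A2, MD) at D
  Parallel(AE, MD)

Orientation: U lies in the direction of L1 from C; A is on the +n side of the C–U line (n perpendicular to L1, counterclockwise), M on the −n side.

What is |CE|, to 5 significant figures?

36.444

The slot axis is L1's direction at 25.7°, so u = (cos 25.7°, sin 25.7°) = (0.90108, 0.43366) and n = (−sin 25.7°, cos 25.7°) = (-0.43366, 0.90108). C is at the origin and U lies 35.6 along u from C, so U = 35.6·u = (32.078, 15.438). Tangency of A1 to both parallel lines with radius 7.8 puts A and M at C ± 7.8·n: A = (-3.3825, 7.0284), M = (3.3825, -7.0284). Equal radii place E and D the same way about U: E = U + 7.8·n = (28.696, 22.467), D = U − 7.8·n = (35.461, 8.4099). Then |CE| = |E − C| = 36.444.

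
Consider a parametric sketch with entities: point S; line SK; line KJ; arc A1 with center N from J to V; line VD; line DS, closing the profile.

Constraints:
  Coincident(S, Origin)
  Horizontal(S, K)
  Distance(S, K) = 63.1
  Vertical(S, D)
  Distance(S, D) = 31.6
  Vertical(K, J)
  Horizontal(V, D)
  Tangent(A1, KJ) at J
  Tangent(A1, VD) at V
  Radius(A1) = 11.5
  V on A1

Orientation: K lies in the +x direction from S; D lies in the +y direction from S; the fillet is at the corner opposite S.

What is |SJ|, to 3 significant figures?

66.2

S is at the origin; SK is horizontal with |SK| = 63.1 and K on the +x side, so K = (63.1, 0.00). SD is vertical with |SD| = 31.6 and D on the +y side, so D = (0.00, 31.6). The virtual corner opposite S is at (63.1, 31.6). The tangent condition forces NJ to be normal to KJ and the tangent condition forces NV to be normal to VD, with radius 11.5, so the center N sits 11.5 in from both sides at N = (51.6, 20.1). That places the tangent points at J = (63.1, 20.1) on KJ and V = (51.6, 31.6) on VD. Then |SJ| = |J − S| = 66.2.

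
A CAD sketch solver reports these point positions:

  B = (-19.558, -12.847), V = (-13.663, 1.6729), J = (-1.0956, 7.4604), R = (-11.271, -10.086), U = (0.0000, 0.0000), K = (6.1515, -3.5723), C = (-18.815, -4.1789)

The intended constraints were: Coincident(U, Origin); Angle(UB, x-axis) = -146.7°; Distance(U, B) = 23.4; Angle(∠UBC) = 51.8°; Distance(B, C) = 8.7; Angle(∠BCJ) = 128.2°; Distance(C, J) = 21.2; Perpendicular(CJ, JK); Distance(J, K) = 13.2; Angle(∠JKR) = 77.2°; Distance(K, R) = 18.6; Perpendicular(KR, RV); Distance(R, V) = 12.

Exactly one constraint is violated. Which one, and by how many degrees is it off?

Perpendicular(KR, RV) — off by 9.00°.

U = (0.00, 0.00) ✓; UB at -146.7° ✓; |UB| = 23.40 ✓; ∠UBC = 51.80° ✓; |BC| = 8.700 ✓; ∠BCJ = 128.2° ✓; |CJ| = 21.20 ✓; ∠(CJ, JK) = 90.00° ✓; |JK| = 13.20 ✓; ∠JKR = 77.20° ✓; |KR| = 18.60 ✓; ∠(KR, RV) = 99.00° ✗; |RV| = 12.00 ✓.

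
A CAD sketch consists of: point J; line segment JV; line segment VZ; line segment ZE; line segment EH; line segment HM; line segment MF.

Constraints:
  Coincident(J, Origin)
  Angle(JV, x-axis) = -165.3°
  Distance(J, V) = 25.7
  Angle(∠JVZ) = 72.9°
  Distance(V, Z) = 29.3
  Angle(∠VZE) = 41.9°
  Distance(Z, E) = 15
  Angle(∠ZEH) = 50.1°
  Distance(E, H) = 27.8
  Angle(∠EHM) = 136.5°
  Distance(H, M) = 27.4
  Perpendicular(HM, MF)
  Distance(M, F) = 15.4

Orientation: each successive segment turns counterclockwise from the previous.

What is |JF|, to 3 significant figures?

65.7

∠EHM = 136.5° gives HM at -107° from the x-axis; with |HM| = 27.4, M = (-38.8, -56.7). HM ⟂ MF, so MF runs at -16.7°; with |MF| = 15.4, F = (-24.0, -61.1). Then |JF| = |F − J| = 65.7.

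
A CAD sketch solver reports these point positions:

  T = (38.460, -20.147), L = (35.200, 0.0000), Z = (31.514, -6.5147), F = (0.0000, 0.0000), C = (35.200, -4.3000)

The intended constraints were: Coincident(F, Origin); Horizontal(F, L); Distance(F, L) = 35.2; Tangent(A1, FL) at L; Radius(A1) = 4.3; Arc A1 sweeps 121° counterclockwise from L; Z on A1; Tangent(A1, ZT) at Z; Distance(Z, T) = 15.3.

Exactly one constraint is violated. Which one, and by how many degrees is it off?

Tangent(A1, ZT) at Z — off by 4.00°.

F = (0.00, 0.00) ✓; F.y = 0.00, L.y = 0.00 ✓; |FL| = 35.20 ✓; ∠(CL, LF) = 90.00° ✓; |CL| = 4.300 ✓; bearing(C→Z) − bearing(C→L) = 121.0° ✓; |CZ| = 4.300 ✓; ∠(CZ, ZT) = 94.00° ✗; |ZT| = 15.30 ✓.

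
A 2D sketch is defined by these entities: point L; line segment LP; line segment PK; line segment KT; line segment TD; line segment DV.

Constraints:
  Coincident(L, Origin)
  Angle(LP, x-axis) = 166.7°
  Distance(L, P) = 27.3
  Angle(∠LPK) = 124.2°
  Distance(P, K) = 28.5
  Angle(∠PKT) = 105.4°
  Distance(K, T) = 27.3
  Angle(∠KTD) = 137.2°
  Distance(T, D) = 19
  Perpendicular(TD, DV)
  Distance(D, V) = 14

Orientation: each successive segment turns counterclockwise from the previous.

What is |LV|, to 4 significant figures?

33.11

∠KTD = 137.2° gives TD at -20.10° from the x-axis; with |TD| = 19.0, D = (-17.30, -43.81). The perpendicularity gives DV at right angles to TD, so DV runs at 69.90°; with |DV| = 14.0, V = (-12.49, -30.66). Then |LV| = |V − L| = 33.11.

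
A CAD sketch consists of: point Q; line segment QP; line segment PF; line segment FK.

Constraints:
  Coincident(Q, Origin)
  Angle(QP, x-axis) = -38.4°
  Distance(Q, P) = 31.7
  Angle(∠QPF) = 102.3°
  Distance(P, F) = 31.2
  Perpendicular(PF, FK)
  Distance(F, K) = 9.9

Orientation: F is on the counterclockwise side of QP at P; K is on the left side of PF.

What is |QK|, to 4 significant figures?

43.41

Q is at the origin; QP runs at -38.4° with length 31.7, so P = 31.7·(cos -38.4°, sin -38.4°) = (24.84, -19.69). ∠QPF = 102.3°, so PF runs at -38.4° + (180° − 102.3°) = 39.30° from the x-axis; with |PF| = 31.2, F = P + 31.2·(cos 39.30°, sin 39.30°) = (48.99, 0.07110). PF is perpendicular to FK; with |FK| = 9.9 on the left of PF, K = F + 9.9·(-0.6334, 0.7738) = (42.72, 7.732). Then |QK| = |K − Q| = 43.41.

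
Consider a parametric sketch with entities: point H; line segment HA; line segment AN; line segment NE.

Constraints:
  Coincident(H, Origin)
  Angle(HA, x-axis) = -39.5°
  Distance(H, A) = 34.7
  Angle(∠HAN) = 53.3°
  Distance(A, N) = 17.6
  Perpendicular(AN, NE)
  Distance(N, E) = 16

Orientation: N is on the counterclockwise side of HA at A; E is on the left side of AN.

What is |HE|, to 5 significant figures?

12.231

H is at the origin; HA runs at -39.5° with length 34.7, so A = 34.7·(cos -39.5°, sin -39.5°) = (26.775, -22.072). ∠HAN = 53.3°, so AN runs at -39.5° + (180° − 53.3°) = 87.200° from the x-axis; with |AN| = 17.6, N = A + 17.6·(cos 87.200°, sin 87.200°) = (27.635, -4.4929). AN ⟂ NE; with |NE| = 16.0 on the left of AN, E = N + 16.0·(-0.99881, 0.048850) = (11.654, -3.7113). Then |HE| = |E − H| = 12.231.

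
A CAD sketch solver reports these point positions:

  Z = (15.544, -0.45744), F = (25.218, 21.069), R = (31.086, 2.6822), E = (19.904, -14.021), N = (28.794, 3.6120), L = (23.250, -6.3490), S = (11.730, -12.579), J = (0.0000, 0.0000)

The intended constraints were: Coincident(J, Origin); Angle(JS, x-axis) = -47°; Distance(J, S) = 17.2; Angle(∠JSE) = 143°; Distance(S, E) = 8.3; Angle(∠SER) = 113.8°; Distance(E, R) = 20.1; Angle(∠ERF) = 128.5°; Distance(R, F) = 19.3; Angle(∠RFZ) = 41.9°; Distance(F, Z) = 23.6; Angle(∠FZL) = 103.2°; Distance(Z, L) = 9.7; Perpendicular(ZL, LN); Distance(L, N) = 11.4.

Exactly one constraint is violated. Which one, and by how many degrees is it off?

Perpendicular(ZL, LN) — off by 8.30°.

J = (0.00, 0.00) ✓; JS at -47.00° ✓; |JS| = 17.20 ✓; ∠JSE = 143.0° ✓; |SE| = 8.300 ✓; ∠SER = 113.8° ✓; |ER| = 20.10 ✓; ∠ERF = 128.5° ✓; |RF| = 19.30 ✓; ∠RFZ = 41.90° ✓; |FZ| = 23.60 ✓; ∠FZL = 103.2° ✓; |ZL| = 9.700 ✓; ∠(ZL, LN) = 98.30° ✗; |LN| = 11.40 ✓.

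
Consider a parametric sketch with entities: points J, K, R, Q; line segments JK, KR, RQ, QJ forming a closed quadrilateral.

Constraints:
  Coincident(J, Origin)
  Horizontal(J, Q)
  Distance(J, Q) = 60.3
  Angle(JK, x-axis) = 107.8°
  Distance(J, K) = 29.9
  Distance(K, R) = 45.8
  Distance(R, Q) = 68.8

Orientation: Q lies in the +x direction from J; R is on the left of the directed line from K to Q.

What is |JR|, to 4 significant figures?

64.10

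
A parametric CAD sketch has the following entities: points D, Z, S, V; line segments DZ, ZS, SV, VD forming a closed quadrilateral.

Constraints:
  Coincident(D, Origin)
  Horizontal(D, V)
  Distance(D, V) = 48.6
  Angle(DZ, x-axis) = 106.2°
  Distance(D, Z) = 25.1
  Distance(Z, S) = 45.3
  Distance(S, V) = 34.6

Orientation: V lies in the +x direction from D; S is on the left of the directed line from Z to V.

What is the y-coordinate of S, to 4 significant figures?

32.76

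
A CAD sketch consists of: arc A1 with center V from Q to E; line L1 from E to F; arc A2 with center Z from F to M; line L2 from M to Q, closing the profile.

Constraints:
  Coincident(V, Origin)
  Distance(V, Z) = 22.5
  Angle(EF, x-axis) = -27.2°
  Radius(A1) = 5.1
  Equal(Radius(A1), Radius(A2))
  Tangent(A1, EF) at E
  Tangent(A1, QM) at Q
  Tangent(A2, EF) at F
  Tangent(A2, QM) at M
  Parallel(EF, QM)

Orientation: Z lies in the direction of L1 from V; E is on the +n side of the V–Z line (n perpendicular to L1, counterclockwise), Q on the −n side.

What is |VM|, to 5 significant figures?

23.071

The slot axis is L1's direction at -27.2°, so u = (cos -27.2°, sin -27.2°) = (0.88942, -0.45710) and n = (−sin -27.2°, cos -27.2°) = (0.45710, 0.88942). V is at the origin and Z lies 22.5 along u from V, so Z = 22.5·u = (20.012, -10.285). Tangency of A1 to both parallel lines with radius 5.1 puts E and Q at V ± 5.1·n: E = (2.3312, 4.5360), Q = (-2.3312, -4.5360). Equal radii place F and M the same way about Z: F = Z + 5.1·n = (22.343, -5.7487), M = Z − 5.1·n = (17.681, -14.821). Then |VM| = |M − V| = 23.071.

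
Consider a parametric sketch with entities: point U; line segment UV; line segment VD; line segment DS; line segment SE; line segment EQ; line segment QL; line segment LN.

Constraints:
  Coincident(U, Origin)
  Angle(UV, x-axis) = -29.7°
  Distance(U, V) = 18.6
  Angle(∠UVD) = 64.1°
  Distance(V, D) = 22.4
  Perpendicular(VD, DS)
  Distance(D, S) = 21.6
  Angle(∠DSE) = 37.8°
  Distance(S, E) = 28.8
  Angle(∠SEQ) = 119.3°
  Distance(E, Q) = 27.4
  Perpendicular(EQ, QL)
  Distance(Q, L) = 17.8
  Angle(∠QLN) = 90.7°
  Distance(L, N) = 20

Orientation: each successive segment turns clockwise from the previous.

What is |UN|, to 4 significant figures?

23.93

U is at the origin; UV runs at -29.7° with length 18.6, so V = (16.16, -9.216). ∠UVD = 64.1° gives VD at -145.6° from the x-axis; with |VD| = 22.4, D = (-2.326, -21.87). The perpendicularity gives DS at right angles to VD, so DS runs at 124.4°; with |DS| = 21.6, S = (-14.53, -4.048). ∠DSE = 37.8° gives SE at -17.80° from the x-axis; with |SE| = 28.8, E = (12.89, -12.85). ∠SEQ = 119.3° gives EQ at -78.50° from the x-axis; with |EQ| = 27.4, Q = (18.35, -39.70). The perpendicularity gives QL at right angles to EQ, so QL runs at -168.5°; with |QL| = 17.8, L = (0.9121, -43.25). ∠QLN = 90.7° gives LN at 102.2° from the x-axis; with |LN| = 20.0, N = (-3.314, -23.70). Then |UN| = |N − U| = 23.93.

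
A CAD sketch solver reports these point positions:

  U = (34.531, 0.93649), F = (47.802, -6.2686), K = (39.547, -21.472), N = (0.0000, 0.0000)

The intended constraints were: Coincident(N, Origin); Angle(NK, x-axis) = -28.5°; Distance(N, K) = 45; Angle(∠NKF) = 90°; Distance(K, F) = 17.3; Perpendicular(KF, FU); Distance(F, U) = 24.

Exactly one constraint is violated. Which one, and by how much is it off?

Distance(F, U) = 24 — off by 8.90.

N = (0.00, 0.00) ✓; NK at -28.50° ✓; |NK| = 45.00 ✓; ∠NKF = 90.00° ✓; |KF| = 17.30 ✓; ∠(KF, FU) = 90.00° ✓; |FU| = 15.10 ✗.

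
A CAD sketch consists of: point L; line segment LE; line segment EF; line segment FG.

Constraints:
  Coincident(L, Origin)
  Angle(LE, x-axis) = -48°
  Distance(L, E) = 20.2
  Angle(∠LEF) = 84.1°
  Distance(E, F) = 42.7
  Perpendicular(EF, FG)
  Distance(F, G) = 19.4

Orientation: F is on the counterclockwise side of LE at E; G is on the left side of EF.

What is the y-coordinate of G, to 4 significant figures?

29.68

L is at the origin; LE runs at -48.0° with length 20.2, so E = 20.2·(cos -48.0°, sin -48.0°) = (13.52, -15.01). ∠LEF = 84.1°, so EF runs at -48.0° + (180° − 84.1°) = 47.90° from the x-axis; with |EF| = 42.7, F = E + 42.7·(cos 47.90°, sin 47.90°) = (42.14, 16.67). The perpendicularity gives FG at right angles to EF; with |FG| = 19.4 on the left of EF, G = F + 19.4·(-0.7420, 0.6704) = (27.75, 29.68). So G.y = 29.68.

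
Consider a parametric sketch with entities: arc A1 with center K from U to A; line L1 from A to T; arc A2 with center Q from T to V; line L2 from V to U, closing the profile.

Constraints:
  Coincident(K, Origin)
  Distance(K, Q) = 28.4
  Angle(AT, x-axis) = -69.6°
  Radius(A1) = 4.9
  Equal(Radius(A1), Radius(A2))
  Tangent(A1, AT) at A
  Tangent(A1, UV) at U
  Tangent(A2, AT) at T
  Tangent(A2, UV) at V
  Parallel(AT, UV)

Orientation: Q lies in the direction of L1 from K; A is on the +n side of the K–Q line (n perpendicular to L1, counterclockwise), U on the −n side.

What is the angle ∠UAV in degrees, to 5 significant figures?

70.962°

Tangency of A1 to both parallel lines with radius 4.9 puts A and U at K ± 4.9·n: A = (4.5927, 1.7080), U = (-4.5927, -1.7080). Equal radii place T and V the same way about Q: T = Q + 4.9·n = (14.492, -24.911), V = Q − 4.9·n = (5.3068, -28.327). Then cos ∠UAV = AU·AV / (|AU||AV|), giving 70.962°.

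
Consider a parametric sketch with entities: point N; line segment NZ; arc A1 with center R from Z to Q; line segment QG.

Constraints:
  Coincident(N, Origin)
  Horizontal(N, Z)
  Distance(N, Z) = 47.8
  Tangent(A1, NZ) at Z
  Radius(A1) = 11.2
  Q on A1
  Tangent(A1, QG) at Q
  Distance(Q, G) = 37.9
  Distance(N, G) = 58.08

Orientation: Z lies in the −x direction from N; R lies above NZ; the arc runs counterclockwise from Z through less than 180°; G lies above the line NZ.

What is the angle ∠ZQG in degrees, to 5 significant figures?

137.80°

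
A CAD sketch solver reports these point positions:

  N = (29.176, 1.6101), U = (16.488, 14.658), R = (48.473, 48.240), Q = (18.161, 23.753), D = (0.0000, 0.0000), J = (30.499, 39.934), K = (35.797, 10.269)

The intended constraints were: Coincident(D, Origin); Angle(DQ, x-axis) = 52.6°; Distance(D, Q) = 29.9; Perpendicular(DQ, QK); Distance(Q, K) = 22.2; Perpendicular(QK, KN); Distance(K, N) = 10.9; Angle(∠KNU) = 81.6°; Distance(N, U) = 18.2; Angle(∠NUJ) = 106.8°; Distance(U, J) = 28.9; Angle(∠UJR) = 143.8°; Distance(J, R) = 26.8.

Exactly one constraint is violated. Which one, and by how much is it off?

Distance(J, R) = 26.8 — off by 7.00.

D = (0.00, 0.00) ✓; DQ at 52.60° ✓; |DQ| = 29.90 ✓; ∠(DQ, QK) = 90.00° ✓; |QK| = 22.20 ✓; ∠(QK, KN) = 90.00° ✓; |KN| = 10.90 ✓; ∠KNU = 81.60° ✓; |NU| = 18.20 ✓; ∠NUJ = 106.8° ✓; |UJ| = 28.90 ✓; ∠UJR = 143.8° ✓; |JR| = 19.80 ✗.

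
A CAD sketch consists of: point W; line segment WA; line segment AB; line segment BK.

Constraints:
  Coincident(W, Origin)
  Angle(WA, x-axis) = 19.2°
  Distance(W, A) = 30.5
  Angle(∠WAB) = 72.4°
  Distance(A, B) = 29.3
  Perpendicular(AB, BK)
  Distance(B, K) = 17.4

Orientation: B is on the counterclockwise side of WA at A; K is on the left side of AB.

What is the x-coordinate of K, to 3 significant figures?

-2.68

W is at the origin; WA runs at 19.2° with length 30.5, so A = 30.5·(cos 19.2°, sin 19.2°) = (28.8, 10.0). ∠WAB = 72.4°, so AB runs at 19.2° + (180° − 72.4°) = 127° from the x-axis; with |AB| = 29.3, B = A + 29.3·(cos 127°, sin 127°) = (11.3, 33.5). AB is perpendicular to BK; with |BK| = 17.4 on the left of AB, K = B + 17.4·(-0.801, -0.599) = (-2.68, 23.1). So K.x = -2.68.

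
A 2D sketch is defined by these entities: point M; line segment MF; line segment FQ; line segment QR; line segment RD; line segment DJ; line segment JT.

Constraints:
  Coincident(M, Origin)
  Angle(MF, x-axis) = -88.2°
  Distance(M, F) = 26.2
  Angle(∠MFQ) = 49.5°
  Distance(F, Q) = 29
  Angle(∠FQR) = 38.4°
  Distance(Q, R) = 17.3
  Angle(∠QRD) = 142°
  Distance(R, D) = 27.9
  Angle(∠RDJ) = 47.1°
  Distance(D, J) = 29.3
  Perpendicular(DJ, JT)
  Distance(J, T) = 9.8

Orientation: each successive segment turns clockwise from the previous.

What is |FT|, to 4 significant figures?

15.11

∠RDJ = 47.1° gives DJ at -171.2° from the x-axis; with |DJ| = 29.3, J = (-11.57, -29.92). DJ is perpendicular to JT, so JT runs at 98.80°; with |JT| = 9.8, T = (-13.07, -20.24). Then |FT| = |T − F| = 15.11.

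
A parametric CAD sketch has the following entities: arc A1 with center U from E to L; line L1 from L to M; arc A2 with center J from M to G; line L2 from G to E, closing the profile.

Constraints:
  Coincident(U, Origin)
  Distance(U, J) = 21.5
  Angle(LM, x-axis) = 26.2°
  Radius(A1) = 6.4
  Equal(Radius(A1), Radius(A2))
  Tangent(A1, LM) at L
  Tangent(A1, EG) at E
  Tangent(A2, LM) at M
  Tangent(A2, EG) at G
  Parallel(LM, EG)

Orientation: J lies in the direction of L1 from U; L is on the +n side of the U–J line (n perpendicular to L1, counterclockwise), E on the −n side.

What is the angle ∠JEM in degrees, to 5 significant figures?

14.190°

Tangency of A1 to both parallel lines with radius 6.4 puts L and E at U ± 6.4·n: L = (-2.8256, 5.7425), E = (2.8256, -5.7425). Equal radii place M and G the same way about J: M = J + 6.4·n = (16.465, 15.235), G = J − 6.4·n = (22.117, 3.7499). Then cos ∠JEM = EJ·EM / (|EJ||EM|), giving 14.190°.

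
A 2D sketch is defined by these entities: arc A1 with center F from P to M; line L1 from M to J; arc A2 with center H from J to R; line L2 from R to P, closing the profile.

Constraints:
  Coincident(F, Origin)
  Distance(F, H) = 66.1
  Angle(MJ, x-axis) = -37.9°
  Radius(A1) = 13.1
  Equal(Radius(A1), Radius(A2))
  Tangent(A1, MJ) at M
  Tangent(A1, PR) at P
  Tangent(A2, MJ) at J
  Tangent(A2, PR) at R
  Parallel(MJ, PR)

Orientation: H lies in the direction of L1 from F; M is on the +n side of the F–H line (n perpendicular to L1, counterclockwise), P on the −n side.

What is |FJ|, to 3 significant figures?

67.4

The slot axis is L1's direction at -37.9°, so u = (cos -37.9°, sin -37.9°) = (0.789, -0.614) and n = (−sin -37.9°, cos -37.9°) = (0.614, 0.789). F is at the origin and H lies 66.1 along u from F, so H = 66.1·u = (52.2, -40.6). Tangency of A1 to both parallel lines with radius 13.1 puts M and P at F ± 13.1·n: M = (8.05, 10.3), P = (-8.05, -10.3). Equal radii place J and R the same way about H: J = H + 13.1·n = (60.2, -30.3), R = H − 13.1·n = (44.1, -50.9). Then |FJ| = |J − F| = 67.4.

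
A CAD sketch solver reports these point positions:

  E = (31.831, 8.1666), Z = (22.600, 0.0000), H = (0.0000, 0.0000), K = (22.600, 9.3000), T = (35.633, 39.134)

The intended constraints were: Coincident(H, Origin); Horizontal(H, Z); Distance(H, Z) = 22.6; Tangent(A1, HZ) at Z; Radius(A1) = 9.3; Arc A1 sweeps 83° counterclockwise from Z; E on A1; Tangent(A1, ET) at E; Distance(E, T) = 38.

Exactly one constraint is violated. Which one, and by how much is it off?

Distance(E, T) = 38 — off by 6.80.

H = (0.00, 0.00) ✓; H.y = 0.00, Z.y = 0.00 ✓; |HZ| = 22.60 ✓; ∠(KZ, ZH) = 90.00° ✓; |KZ| = 9.300 ✓; bearing(K→E) − bearing(K→Z) = 83.00° ✓; |KE| = 9.300 ✓; ∠(KE, ET) = 90.00° ✓; |ET| = 31.20 ✗.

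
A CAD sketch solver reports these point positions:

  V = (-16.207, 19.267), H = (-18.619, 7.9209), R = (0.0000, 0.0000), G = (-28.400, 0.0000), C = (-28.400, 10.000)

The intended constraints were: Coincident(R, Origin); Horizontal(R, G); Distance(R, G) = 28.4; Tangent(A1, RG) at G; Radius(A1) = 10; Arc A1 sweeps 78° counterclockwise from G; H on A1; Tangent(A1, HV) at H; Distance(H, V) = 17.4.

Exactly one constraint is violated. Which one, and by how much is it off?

Distance(H, V) = 17.4 — off by 5.80.

R = (0.00, 0.00) ✓; R.y = 0.00, G.y = 0.00 ✓; |RG| = 28.40 ✓; ∠(CG, GR) = 90.00° ✓; |CG| = 10.00 ✓; bearing(C→H) − bearing(C→G) = 78.00° ✓; |CH| = 10.00 ✓; ∠(CH, HV) = 90.00° ✓; |HV| = 11.60 ✗.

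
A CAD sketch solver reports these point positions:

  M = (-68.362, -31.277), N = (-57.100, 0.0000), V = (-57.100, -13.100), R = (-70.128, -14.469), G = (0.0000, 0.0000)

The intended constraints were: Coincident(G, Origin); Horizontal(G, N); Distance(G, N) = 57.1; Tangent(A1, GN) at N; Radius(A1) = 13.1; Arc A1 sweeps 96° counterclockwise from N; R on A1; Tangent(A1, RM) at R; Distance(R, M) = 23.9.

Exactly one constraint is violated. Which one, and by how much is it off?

Distance(R, M) = 23.9 — off by 7.00.

G = (0.00, 0.00) ✓; G.y = 0.00, N.y = 0.00 ✓; |GN| = 57.10 ✓; ∠(VN, NG) = 90.00° ✓; |VN| = 13.10 ✓; bearing(V→R) − bearing(V→N) = 96.00° ✓; |VR| = 13.10 ✓; ∠(VR, RM) = 90.00° ✓; |RM| = 16.90 ✗.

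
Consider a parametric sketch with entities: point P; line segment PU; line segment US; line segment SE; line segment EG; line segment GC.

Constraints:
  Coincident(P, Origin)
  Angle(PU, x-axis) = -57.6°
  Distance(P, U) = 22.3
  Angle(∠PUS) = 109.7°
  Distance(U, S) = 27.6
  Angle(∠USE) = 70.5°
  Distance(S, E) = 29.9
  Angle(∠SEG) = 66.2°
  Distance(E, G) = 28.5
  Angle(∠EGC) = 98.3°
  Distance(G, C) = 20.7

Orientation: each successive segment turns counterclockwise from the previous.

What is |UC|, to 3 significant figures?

12.1

P is at the origin; PU runs at -57.6° with length 22.3, so U = (11.9, -18.8). ∠PUS = 109.7° gives US at 12.7° from the x-axis; with |US| = 27.6, S = (38.9, -12.8). ∠USE = 70.5° gives SE at 122° from the x-axis; with |SE| = 29.9, E = (22.9, 12.5). ∠SEG = 66.2° gives EG at -124° from the x-axis; with |EG| = 28.5, G = (7.00, -11.1). ∠EGC = 98.3° gives GC at -42.3° from the x-axis; with |GC| = 20.7, C = (22.3, -25.0). Then |UC| = |C − U| = 12.1.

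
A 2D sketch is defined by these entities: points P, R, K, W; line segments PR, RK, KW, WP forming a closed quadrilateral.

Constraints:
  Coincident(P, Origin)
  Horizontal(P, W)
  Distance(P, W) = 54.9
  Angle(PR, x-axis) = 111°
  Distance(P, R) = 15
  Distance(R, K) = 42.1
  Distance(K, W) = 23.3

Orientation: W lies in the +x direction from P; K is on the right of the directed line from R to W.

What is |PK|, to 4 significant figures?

32.55

Checks: |RK| = 42.10 ✓; |KW| = 23.30 ✓.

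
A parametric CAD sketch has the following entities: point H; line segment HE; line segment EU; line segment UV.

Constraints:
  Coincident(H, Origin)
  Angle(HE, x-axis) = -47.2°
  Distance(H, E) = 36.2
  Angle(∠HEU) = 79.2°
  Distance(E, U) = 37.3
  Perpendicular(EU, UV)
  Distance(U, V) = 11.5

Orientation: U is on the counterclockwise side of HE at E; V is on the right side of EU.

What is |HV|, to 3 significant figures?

56.1

H is at the origin; HE runs at -47.2° with length 36.2, so E = 36.2·(cos -47.2°, sin -47.2°) = (24.6, -26.6). ∠HEU = 79.2°, so EU runs at -47.2° + (180° − 79.2°) = 53.6° from the x-axis; with |EU| = 37.3, U = E + 37.3·(cos 53.6°, sin 53.6°) = (46.7, 3.46). The perpendicularity gives UV at right angles to EU; with |UV| = 11.5 on the right of EU, V = U + 11.5·(0.805, -0.593) = (56.0, -3.36). Then |HV| = |V − H| = 56.1.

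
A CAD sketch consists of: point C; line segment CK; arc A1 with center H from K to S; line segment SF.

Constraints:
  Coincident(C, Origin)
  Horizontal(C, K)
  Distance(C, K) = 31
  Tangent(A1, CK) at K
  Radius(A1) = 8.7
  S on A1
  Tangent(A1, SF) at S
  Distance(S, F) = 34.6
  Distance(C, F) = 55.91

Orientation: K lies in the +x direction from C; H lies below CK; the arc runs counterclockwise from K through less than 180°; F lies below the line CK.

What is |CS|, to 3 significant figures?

25.6

Checks: |HS| = 8.700 ✓; ∠(HS, SF) = 90.00° ✓; |SF| = 34.60 ✓; |CF| = 55.91 ✓.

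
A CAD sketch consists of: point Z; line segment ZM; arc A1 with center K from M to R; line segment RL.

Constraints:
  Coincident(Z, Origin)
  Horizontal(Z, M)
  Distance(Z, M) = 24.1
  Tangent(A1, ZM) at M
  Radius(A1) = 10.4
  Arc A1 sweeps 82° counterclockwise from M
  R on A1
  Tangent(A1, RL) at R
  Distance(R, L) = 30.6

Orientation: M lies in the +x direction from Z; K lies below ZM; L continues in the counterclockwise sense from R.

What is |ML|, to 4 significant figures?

41.87

Z is at the origin; Z and M share the same y with |ZM| = 24.1 and M on the +x side, so M = (24.10, 0.000). A1 meets ZM tangentially, so KM is at right angles to ZM, so K = M + (0, -10.4) = (24.10, -10.40). On A1, M sits at bearing 90° from K; an 82° counterclockwise sweep puts R at bearing 172°, so R = K + 10.4·(cos 172°, sin 172°) = (13.80, -8.953). Tangency of A1 to RL means the radius KR is perpendicular to RL, so RL runs along (−sin 172°, cos 172°); with |RL| = 30.6, L = (9.543, -39.25). Then |ML| = |L − M| = 41.87.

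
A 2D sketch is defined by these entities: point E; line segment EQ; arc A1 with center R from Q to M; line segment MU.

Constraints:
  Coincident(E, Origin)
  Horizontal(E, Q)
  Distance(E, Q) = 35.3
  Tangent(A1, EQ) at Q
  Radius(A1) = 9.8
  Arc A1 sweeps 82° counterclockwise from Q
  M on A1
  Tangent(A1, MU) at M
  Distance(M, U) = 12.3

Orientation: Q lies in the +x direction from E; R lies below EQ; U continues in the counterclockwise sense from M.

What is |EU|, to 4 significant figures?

31.55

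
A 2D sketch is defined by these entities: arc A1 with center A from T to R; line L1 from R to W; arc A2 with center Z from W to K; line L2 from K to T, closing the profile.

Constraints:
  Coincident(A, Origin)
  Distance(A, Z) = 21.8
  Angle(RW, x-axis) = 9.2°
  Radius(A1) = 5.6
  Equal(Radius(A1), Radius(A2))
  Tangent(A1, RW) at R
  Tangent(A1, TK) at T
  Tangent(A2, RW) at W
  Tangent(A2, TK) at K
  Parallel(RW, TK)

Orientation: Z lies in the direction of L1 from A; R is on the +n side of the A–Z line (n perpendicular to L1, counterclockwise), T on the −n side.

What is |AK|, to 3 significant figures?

22.5

The slot axis is L1's direction at 9.2°, so u = (cos 9.2°, sin 9.2°) = (0.987, 0.160) and n = (−sin 9.2°, cos 9.2°) = (-0.160, 0.987). A is at the origin and Z lies 21.8 along u from A, so Z = 21.8·u = (21.5, 3.49). Tangency of A1 to both parallel lines with radius 5.6 puts R and T at A ± 5.6·n: R = (-0.895, 5.53), T = (0.895, -5.53). Equal radii place W and K the same way about Z: W = Z + 5.6·n = (20.6, 9.01), K = Z − 5.6·n = (22.4, -2.04). Then |AK| = |K − A| = 22.5.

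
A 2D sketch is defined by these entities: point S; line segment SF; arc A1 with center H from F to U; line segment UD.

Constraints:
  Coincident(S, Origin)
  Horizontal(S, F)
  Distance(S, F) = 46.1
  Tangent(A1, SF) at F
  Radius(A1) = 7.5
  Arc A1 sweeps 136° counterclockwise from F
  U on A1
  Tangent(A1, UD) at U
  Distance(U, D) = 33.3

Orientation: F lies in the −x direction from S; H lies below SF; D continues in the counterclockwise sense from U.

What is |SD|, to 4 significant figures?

45.24

On A1, F sits at bearing 90° from H; a 136° counterclockwise sweep puts U at bearing 226°, so U = H + 7.5·(cos 226°, sin 226°) = (-51.31, -12.90). The tangent condition forces HU to be normal to UD, so UD runs along (−sin 226°, cos 226°); with |UD| = 33.3, D = (-27.36, -36.03). Then |SD| = |D − S| = 45.24.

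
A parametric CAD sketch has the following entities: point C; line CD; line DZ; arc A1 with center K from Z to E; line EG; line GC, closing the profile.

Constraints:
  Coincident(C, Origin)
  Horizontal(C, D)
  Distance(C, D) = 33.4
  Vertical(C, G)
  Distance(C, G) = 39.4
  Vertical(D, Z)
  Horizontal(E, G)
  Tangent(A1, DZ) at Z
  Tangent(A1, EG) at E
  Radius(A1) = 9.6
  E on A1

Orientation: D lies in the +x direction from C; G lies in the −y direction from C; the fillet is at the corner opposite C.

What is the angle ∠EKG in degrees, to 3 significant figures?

68.0°

C is at the origin; CD is horizontal with |CD| = 33.4 and D on the +x side, so D = (33.4, 0.00). CG is vertical with |CG| = 39.4 and G on the −y side, so G = (0.00, -39.4). The virtual corner opposite C is at (33.4, -39.4). The tangent condition forces KZ to be normal to DZ and since A1 is tangent to EG there, KE ⟂ EG, with radius 9.6, so the center K sits 9.6 in from both sides at K = (23.8, -29.8). That places the tangent points at Z = (33.4, -29.8) on DZ and E = (23.8, -39.4) on EG. Then cos ∠EKG = KE·KG / (|KE||KG|), giving 68.0°.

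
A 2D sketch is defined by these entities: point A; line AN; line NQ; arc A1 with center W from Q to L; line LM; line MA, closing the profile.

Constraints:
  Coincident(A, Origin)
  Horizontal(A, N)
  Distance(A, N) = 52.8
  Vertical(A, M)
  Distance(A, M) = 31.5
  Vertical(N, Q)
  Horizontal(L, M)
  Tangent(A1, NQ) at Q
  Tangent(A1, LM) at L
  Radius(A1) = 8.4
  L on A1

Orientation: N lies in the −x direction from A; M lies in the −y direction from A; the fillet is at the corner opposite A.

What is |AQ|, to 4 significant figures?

57.63

A is at the origin; AN is horizontal with |AN| = 52.8 and N on the −x side, so N = (-52.80, 0.000). AM is vertical with |AM| = 31.5 and M on the −y side, so M = (0.000, -31.50). The virtual corner opposite A is at (-52.80, -31.50). Tangency of A1 to NQ means the radius WQ is perpendicular to NQ and the tangent condition forces WL to be normal to LM, with radius 8.4, so the center W sits 8.4 in from both sides at W = (-44.40, -23.10). That places the tangent points at Q = (-52.80, -23.10) on NQ and L = (-44.40, -31.50) on LM. Then |AQ| = |Q − A| = 57.63.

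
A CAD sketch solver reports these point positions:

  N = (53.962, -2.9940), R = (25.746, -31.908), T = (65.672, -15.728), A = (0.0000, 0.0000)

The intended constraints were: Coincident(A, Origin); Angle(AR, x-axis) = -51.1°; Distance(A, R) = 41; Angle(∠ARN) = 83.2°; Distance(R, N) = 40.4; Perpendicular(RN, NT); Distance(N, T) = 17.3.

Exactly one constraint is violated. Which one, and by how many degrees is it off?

Perpendicular(RN, NT) — off by 3.10°.

A = (0.00, 0.00) ✓; AR at -51.10° ✓; |AR| = 41.00 ✓; ∠ARN = 83.20° ✓; |RN| = 40.40 ✓; ∠(RN, NT) = 93.10° ✗; |NT| = 17.30 ✓.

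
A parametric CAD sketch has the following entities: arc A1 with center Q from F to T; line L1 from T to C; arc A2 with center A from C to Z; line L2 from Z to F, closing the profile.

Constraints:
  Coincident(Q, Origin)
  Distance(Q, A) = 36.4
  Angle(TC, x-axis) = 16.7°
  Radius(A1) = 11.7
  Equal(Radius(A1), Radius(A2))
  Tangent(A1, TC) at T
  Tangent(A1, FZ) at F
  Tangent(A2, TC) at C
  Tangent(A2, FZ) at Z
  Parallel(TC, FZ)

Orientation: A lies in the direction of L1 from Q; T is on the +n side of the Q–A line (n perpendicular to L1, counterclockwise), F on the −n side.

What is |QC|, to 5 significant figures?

38.234

Tangency of A1 to both parallel lines with radius 11.7 puts T and F at Q ± 11.7·n: T = (-3.3621, 11.207), F = (3.3621, -11.207). Equal radii place C and Z the same way about A: C = A + 11.7·n = (31.503, 21.666), Z = A − 11.7·n = (38.227, -0.74660). Then |QC| = |C − Q| = 38.234.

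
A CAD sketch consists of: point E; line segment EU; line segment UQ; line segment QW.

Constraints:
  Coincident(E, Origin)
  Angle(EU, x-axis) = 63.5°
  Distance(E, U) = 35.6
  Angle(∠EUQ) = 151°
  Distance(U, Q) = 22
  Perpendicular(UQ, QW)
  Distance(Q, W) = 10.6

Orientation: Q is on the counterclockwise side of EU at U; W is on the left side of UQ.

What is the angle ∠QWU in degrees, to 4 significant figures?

64.27°

∠EUQ = 151.0°, so UQ runs at 63.5° + (180° − 151.0°) = 92.50° from the x-axis; with |UQ| = 22.0, Q = U + 22.0·(cos 92.50°, sin 92.50°) = (14.93, 53.84). UQ ⟂ QW; with |QW| = 10.6 on the left of UQ, W = Q + 10.6·(-0.9990, -0.04362) = (4.335, 53.38). Then cos ∠QWU = WQ·WU / (|WQ||WU|), giving 64.27°.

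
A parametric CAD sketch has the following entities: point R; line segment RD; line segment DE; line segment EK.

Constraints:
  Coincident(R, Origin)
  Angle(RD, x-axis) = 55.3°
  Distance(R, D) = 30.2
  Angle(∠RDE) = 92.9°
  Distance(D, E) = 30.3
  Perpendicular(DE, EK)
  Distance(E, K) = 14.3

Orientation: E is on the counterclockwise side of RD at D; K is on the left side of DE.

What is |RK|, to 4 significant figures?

35.56

R is at the origin; RD runs at 55.3° with length 30.2, so D = 30.2·(cos 55.3°, sin 55.3°) = (17.19, 24.83). ∠RDE = 92.9°, so DE runs at 55.3° + (180° − 92.9°) = 142.4° from the x-axis; with |DE| = 30.3, E = D + 30.3·(cos 142.4°, sin 142.4°) = (-6.814, 43.32). DE is perpendicular to EK; with |EK| = 14.3 on the left of DE, K = E + 14.3·(-0.6101, -0.7923) = (-15.54, 31.99). Then |RK| = |K − R| = 35.56.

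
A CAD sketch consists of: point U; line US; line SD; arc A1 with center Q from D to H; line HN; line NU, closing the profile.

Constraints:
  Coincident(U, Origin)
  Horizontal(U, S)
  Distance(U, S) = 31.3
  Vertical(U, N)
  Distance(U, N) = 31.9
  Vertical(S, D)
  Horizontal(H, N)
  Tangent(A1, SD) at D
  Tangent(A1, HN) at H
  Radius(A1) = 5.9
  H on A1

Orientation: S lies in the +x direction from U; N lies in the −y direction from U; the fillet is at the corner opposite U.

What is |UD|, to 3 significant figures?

40.7

U is at the origin; U and S share the same y with |US| = 31.3 and S on the +x side, so S = (31.3, 0.00). U and N share the same x with |UN| = 31.9 and N on the −y side, so N = (0.00, -31.9). The virtual corner opposite U is at (31.3, -31.9). A1 meets SD tangentially, so QD is at right angles to SD and A1 meets HN tangentially, so QH is at right angles to HN, with radius 5.9, so the center Q sits 5.9 in from both sides at Q = (25.4, -26.0). That places the tangent points at D = (31.3, -26.0) on SD and H = (25.4, -31.9) on HN. Then |UD| = |D − U| = 40.7.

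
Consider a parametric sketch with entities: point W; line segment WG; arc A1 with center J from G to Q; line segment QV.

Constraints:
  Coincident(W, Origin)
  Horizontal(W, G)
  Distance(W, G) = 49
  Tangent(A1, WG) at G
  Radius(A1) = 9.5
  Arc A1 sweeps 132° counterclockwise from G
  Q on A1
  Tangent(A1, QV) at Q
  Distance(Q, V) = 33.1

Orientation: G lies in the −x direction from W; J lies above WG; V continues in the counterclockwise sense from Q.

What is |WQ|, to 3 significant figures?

44.8

Since A1 is tangent to WG there, JG ⟂ WG, so J = G + (0, 9.5) = (-49.0, 9.50). On A1, G sits at bearing -90° from J; a 132° counterclockwise sweep puts Q at bearing 42°, so Q = J + 9.5·(cos 42°, sin 42°) = (-41.9, 15.9). Then |WQ| = |Q − W| = 44.8.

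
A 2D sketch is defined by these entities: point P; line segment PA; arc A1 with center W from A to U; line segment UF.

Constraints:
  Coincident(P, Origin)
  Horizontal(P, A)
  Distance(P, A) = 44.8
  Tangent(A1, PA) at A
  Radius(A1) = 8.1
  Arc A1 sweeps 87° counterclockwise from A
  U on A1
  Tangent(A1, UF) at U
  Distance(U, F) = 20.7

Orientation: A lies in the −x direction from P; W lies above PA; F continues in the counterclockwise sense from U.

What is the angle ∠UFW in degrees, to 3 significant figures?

21.4°

P is at the origin; P and A share the same y with |PA| = 44.8 and A on the −x side, so A = (-44.8, 0.00). A1 meets PA tangentially, so WA is at right angles to PA, so W = A + (0, 8.1) = (-44.8, 8.10). On A1, A sits at bearing -90° from W; an 87° counterclockwise sweep puts U at bearing -3°, so U = W + 8.1·(cos -3°, sin -3°) = (-36.7, 7.68). Tangency of A1 to UF means the radius WU is perpendicular to UF, so UF runs along (−sin -3°, cos -3°); with |UF| = 20.7, F = (-35.6, 28.3). Then cos ∠UFW = FU·FW / (|FU||FW|), giving 21.4°.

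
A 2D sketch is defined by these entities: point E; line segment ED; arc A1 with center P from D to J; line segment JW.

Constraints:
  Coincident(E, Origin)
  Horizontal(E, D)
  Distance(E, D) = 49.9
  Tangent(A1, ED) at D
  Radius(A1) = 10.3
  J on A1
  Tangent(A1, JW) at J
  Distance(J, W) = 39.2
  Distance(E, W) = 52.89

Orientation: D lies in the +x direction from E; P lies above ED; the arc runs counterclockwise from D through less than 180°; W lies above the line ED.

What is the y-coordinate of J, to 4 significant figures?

17.81

Checks: |PJ| = 10.30 ✓; ∠(PJ, JW) = 90.00° ✓; |JW| = 39.20 ✓; |EW| = 52.89 ✓.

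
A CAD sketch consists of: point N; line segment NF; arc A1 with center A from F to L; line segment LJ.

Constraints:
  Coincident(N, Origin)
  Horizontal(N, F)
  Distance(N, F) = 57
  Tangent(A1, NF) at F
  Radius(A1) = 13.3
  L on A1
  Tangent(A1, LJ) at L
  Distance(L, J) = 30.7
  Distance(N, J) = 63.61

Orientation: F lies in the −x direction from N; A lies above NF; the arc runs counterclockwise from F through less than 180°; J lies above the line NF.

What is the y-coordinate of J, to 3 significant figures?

44.6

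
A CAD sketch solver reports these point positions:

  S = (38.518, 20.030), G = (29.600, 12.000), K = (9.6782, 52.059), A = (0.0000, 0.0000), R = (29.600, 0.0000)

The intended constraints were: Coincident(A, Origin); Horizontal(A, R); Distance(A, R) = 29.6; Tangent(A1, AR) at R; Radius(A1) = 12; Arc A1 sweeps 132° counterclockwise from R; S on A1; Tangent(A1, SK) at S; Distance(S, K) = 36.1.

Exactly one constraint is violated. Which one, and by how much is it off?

Distance(S, K) = 36.1 — off by 7.00.

A = (0.00, 0.00) ✓; A.y = 0.00, R.y = 0.00 ✓; |AR| = 29.60 ✓; ∠(GR, RA) = 90.00° ✓; |GR| = 12.00 ✓; bearing(G→S) − bearing(G→R) = 132.0° ✓; |GS| = 12.00 ✓; ∠(GS, SK) = 90.00° ✓; |SK| = 43.10 ✗.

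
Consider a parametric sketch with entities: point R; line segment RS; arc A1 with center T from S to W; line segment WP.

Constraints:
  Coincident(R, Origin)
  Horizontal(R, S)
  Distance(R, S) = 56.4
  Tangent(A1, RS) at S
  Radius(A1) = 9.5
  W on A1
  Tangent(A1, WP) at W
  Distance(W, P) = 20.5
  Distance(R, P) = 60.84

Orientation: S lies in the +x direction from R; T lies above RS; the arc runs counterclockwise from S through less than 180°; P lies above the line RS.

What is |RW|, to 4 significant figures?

65.82

Checks: |TW| = 9.500 ✓; ∠(TW, WP) = 90.00° ✓; |WP| = 20.50 ✓; |RP| = 60.84 ✓.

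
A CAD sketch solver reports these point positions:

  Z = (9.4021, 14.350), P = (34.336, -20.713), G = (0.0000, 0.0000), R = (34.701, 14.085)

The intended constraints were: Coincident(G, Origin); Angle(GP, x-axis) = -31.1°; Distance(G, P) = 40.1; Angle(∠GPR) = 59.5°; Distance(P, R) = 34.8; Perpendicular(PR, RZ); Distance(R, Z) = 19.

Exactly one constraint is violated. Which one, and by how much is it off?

Distance(R, Z) = 19 — off by 6.30.

G = (0.00, 0.00) ✓; GP at -31.10° ✓; |GP| = 40.10 ✓; ∠GPR = 59.50° ✓; |PR| = 34.80 ✓; ∠(PR, RZ) = 90.00° ✓; |RZ| = 25.30 ✗.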